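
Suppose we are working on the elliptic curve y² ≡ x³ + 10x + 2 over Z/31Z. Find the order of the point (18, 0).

2

2P: (18, 0) + (18, 0): same x and y₁ ≡ -y₂, so the sum is O.
2P = O, so the order is 2.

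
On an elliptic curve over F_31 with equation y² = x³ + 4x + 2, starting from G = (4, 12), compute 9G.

Repeated addition: build up to 9G.
2G: tangent at (4, 12): λ = (3·4² + 4)/(2·12) ≡ 21/24. 24⁻¹ ≡ 22 (mod 31), so λ ≡ 21·22 ≡ 28.
  x = λ² - 4 - 4 = 784 - 8 ≡ 1; y = λ·(4 - 1) - 12 ≡ 10. → (1, 10)
3G: (1, 10) + (4, 12). λ = (12 - 10)/(4 - 1) ≡ 2/3 mod 31. 3⁻¹ ≡ 21 (mod 31), so λ ≡ 11.
  x = λ² - 1 - 4 = 121 - 5 ≡ 23; y = λ·(1 - 23) - 10 ≡ 27. → (23, 27)
4G: (23, 27) + (4, 12). λ = (12 - 27)/(4 - 23) ≡ 16/12 mod 31. 12⁻¹ ≡ 13 (mod 31) since 12·13 = 156 ≡ 1, so λ ≡ 22.
  x = λ² - 23 - 4 = 484 - 27 ≡ 23; y = λ·(23 - 23) - 27 ≡ 4. → (23, 4)
5G: (23, 4) + (4, 12). λ = (12 - 4)/(4 - 23) ≡ 8/12 mod 31. 12⁻¹ ≡ 13 (mod 31) since 12·13 = 156 ≡ 1, so λ ≡ 11.
  x = λ² - 23 - 4 = 121 - 27 ≡ 1; y = λ·(23 - 1) - 4 ≡ 21. → (1, 21)
6G: (1, 21) + (4, 12). λ = (12 - 21)/(4 - 1) ≡ 22/3 mod 31. 3⁻¹ ≡ 21 (mod 31) since 3·21 = 63 ≡ 1, so λ ≡ 28.
  x = λ² - 1 - 4 = 784 - 5 ≡ 4; y = λ·(1 - 4) - 21 ≡ 19. → (4, 19)
7G: (4, 19) + (4, 12): same x and y₁ ≡ -y₂, so the sum is ∞.
8G: ∞ + (4, 12) = (4, 12) (identity).
9G: tangent at (4, 12): λ = (3·4² + 4)/(2·12) ≡ 21/24. 24⁻¹ ≡ 22 (mod 31), so λ ≡ 21·22 ≡ 28.
  x = λ² - 4 - 4 = 784 - 8 ≡ 1; y = λ·(4 - 1) - 12 ≡ 10. → (1, 10)

(1, 10)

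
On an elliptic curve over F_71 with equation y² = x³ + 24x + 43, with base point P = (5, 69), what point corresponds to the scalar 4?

Repeated addition: build up to 4P.
2P: tangent at (5, 69): λ = (3·5² + 24)/(2·69) ≡ 28/67. 67⁻¹ ≡ 53 (mod 71), so λ ≡ 28·53 ≡ 64.
  x = λ² - 5 - 5 = 4096 - 10 ≡ 39; y = λ·(5 - 39) - 69 ≡ 27. → (39, 27)
3P: (39, 27) + (5, 69). λ = (69 - 27)/(5 - 39) ≡ 42/37 mod 71. 37⁻¹ ≡ 48 (mod 71), so λ ≡ 28.
  x = λ² - 39 - 5 = 784 - 44 ≡ 30; y = λ·(39 - 30) - 27 ≡ 12. → (30, 12)
4P: (30, 12) + (5, 69). λ = (69 - 12)/(5 - 30) ≡ 57/46 mod 71. 46⁻¹ ≡ 17 (mod 71) since 46·17 = 782 ≡ 1, so λ ≡ 46.
  x = λ² - 30 - 5 = 2116 - 35 ≡ 22; y = λ·(30 - 22) - 12 ≡ 1. → (22, 1)

(22, 1)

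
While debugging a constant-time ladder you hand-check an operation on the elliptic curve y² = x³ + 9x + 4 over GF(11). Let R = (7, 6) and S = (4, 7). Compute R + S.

(5, 8)

(7, 6) + (4, 7). λ = (7 - 6)/(4 - 7) ≡ 1/8 mod 11. 8⁻¹ ≡ 7 (mod 11) since 8·7 = 56 ≡ 1, so λ ≡ 7.
  x = λ² - 7 - 4 = 49 - 11 ≡ 5; y = λ·(7 - 5) - 6 ≡ 8. → (5, 8)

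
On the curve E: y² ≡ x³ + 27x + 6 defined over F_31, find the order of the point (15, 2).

6

2P: tangent at (15, 2): λ = (3·15² + 27)/(2·2) ≡ 20/4. 4⁻¹ ≡ 8 (mod 31), so λ ≡ 20·8 ≡ 5.
  x = λ² - 15 - 15 = 25 - 30 ≡ 26; y = λ·(15 - 26) - 2 ≡ 5. → (26, 5)
3P: (26, 5) + (15, 2). λ = (2 - 5)/(15 - 26) ≡ 28/20 mod 31. 20⁻¹ ≡ 14 (mod 31) since 20·14 = 280 ≡ 1, so λ ≡ 20.
  x = λ² - 26 - 15 = 400 - 41 ≡ 18; y = λ·(26 - 18) - 5 ≡ 0. → (18, 0)
4P: (18, 0) + (15, 2). λ = (2 - 0)/(15 - 18) ≡ 2/28 mod 31. 28⁻¹ ≡ 10 (mod 31), so λ ≡ 20.
  x = λ² - 18 - 15 = 400 - 33 ≡ 26; y = λ·(18 - 26) - 0 ≡ 26. → (26, 26)
5P: (26, 26) + (15, 2). λ = (2 - 26)/(15 - 26) ≡ 7/20 mod 31. 20⁻¹ ≡ 14 (mod 31) since 20·14 = 280 ≡ 1, so λ ≡ 5.
  x = λ² - 26 - 15 = 25 - 41 ≡ 15; y = λ·(26 - 15) - 26 ≡ 29. → (15, 29)
6P: (15, 29) + (15, 2): same x and y₁ ≡ -y₂, so the sum is 𝒪.
6P = 𝒪, so the order is 6.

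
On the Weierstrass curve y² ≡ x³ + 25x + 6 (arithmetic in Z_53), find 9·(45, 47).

(47, 8)

Write Q = (45, 47).
Repeated addition: build up to 9Q.
2Q: tangent at (45, 47): λ = (3·45² + 25)/(2·47) ≡ 5/41. 41⁻¹ ≡ 22 (mod 53) since 41·22 = 902 ≡ 1, so λ ≡ 5·22 ≡ 4.
  x = λ² - 45 - 45 = 16 - 90 ≡ 32; y = λ·(45 - 32) - 47 ≡ 5. → (32, 5)
3Q: (32, 5) + (45, 47). λ = (47 - 5)/(45 - 32) ≡ 42/13 mod 53. 13⁻¹ ≡ 49 (mod 53), so λ ≡ 44.
  x = λ² - 32 - 45 = 1936 - 77 ≡ 4; y = λ·(32 - 4) - 5 ≡ 8. → (4, 8)
4Q: (4, 8) + (45, 47). λ = (47 - 8)/(45 - 4) ≡ 39/41 mod 53. 41⁻¹ ≡ 22 (mod 53) since 41·22 = 902 ≡ 1, so λ ≡ 10.
  x = λ² - 4 - 45 = 100 - 49 ≡ 51; y = λ·(4 - 51) - 8 ≡ 52. → (51, 52)
5Q: (51, 52) + (45, 47). λ = (47 - 52)/(45 - 51) ≡ 48/47 mod 53. 47⁻¹ ≡ 44 (mod 53), so λ ≡ 45.
  x = λ² - 51 - 45 = 2025 - 96 ≡ 21; y = λ·(51 - 21) - 52 ≡ 26. → (21, 26)
6Q: (21, 26) + (45, 47). λ = (47 - 26)/(45 - 21) ≡ 21/24 mod 53. 24⁻¹ ≡ 42 (mod 53), so λ ≡ 34.
  x = λ² - 21 - 45 = 1156 - 66 ≡ 30; y = λ·(21 - 30) - 26 ≡ 39. → (30, 39)
7Q: (30, 39) + (45, 47). λ = (47 - 39)/(45 - 30) ≡ 8/15 mod 53. 15⁻¹ ≡ 46 (mod 53), so λ ≡ 50.
  x = λ² - 30 - 45 = 2500 - 75 ≡ 40; y = λ·(30 - 40) - 39 ≡ 44. → (40, 44)
8Q: (40, 44) + (45, 47). λ = (47 - 44)/(45 - 40) ≡ 3/5 mod 53. 5⁻¹ ≡ 32 (mod 53) since 5·32 = 160 ≡ 1, so λ ≡ 43.
  x = λ² - 40 - 45 = 1849 - 85 ≡ 15; y = λ·(40 - 15) - 44 ≡ 24. → (15, 24)
9Q: (15, 24) + (45, 47). λ = (47 - 24)/(45 - 15) ≡ 23/30 mod 53. 30⁻¹ ≡ 23 (mod 53) since 30·23 = 690 ≡ 1, so λ ≡ 52.
  x = λ² - 15 - 45 = 2704 - 60 ≡ 47; y = λ·(15 - 47) - 24 ≡ 8. → (47, 8)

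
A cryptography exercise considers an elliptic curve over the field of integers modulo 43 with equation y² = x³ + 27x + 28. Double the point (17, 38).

(24, 3)

tangent at (17, 38): λ = (3·17² + 27)/(2·38) ≡ 34/33. 33⁻¹ ≡ 30 (mod 43) since 33·30 = 990 ≡ 1, so λ ≡ 34·30 ≡ 31.
  x = λ² - 17 - 17 = 961 - 34 ≡ 24; y = λ·(17 - 24) - 38 ≡ 3. → (24, 3)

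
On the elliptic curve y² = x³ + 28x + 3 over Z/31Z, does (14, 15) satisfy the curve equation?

yes

y² = 15² ≡ 8; x³ + 28x + 3 = 3139 ≡ 8 (mod 31). 8 = 8.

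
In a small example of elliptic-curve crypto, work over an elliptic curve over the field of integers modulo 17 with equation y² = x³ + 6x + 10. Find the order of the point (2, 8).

10

2P: tangent at (2, 8): λ = (3·2² + 6)/(2·8) ≡ 1/16. 16⁻¹ ≡ 16 (mod 17), so λ ≡ 1·16 ≡ 16.
  x = λ² - 2 - 2 = 256 - 4 ≡ 14; y = λ·(2 - 14) - 8 ≡ 4. → (14, 4)
3P: (14, 4) + (2, 8). λ = (8 - 4)/(2 - 14) ≡ 4/5 mod 17. 5⁻¹ ≡ 7 (mod 17), so λ ≡ 11.
  x = λ² - 14 - 2 = 121 - 16 ≡ 3; y = λ·(14 - 3) - 4 ≡ 15. → (3, 15)
4P: (3, 15) + (2, 8). λ = (8 - 15)/(2 - 3) ≡ 10/16 mod 17. 16⁻¹ ≡ 16 (mod 17) since 16·16 = 256 ≡ 1, so λ ≡ 7.
  x = λ² - 3 - 2 = 49 - 5 ≡ 10; y = λ·(3 - 10) - 15 ≡ 4. → (10, 4)
5P: (10, 4) + (2, 8). λ = (8 - 4)/(2 - 10) ≡ 4/9 mod 17. 9⁻¹ ≡ 2 (mod 17), so λ ≡ 8.
  x = λ² - 10 - 2 = 64 - 12 ≡ 1; y = λ·(10 - 1) - 4 ≡ 0. → (1, 0)
6P: (1, 0) + (2, 8). λ = (8 - 0)/(2 - 1) ≡ 8/1 mod 17. 1⁻¹ ≡ 1 (mod 17) since 1·1 = 1 ≡ 1, so λ ≡ 8.
  x = λ² - 1 - 2 = 64 - 3 ≡ 10; y = λ·(1 - 10) - 0 ≡ 13. → (10, 13)
7P: (10, 13) + (2, 8). λ = (8 - 13)/(2 - 10) ≡ 12/9 mod 17. 9⁻¹ ≡ 2 (mod 17), so λ ≡ 7.
  x = λ² - 10 - 2 = 49 - 12 ≡ 3; y = λ·(10 - 3) - 13 ≡ 2. → (3, 2)
8P: (3, 2) + (2, 8). λ = (8 - 2)/(2 - 3) ≡ 6/16 mod 17. 16⁻¹ ≡ 16 (mod 17), so λ ≡ 11.
  x = λ² - 3 - 2 = 121 - 5 ≡ 14; y = λ·(3 - 14) - 2 ≡ 13. → (14, 13)
9P: (14, 13) + (2, 8). λ = (8 - 13)/(2 - 14) ≡ 12/5 mod 17. 5⁻¹ ≡ 7 (mod 17) since 5·7 = 35 ≡ 1, so λ ≡ 16.
  x = λ² - 14 - 2 = 256 - 16 ≡ 2; y = λ·(14 - 2) - 13 ≡ 9. → (2, 9)
10P: (2, 9) + (2, 8): same x and y₁ ≡ -y₂, so the sum is ∞.
10P = ∞, so the order is 10.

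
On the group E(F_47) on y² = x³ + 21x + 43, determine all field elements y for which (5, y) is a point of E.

x³ + 21x + 43 = 273 ≡ 38 (mod 47).
38 is a non-residue mod 47; no y exists.

none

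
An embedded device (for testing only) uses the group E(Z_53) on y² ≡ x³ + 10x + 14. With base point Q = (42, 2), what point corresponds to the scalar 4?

(22, 32)

Repeated addition: build up to 4Q.
2Q: tangent at (42, 2): λ = (3·42² + 10)/(2·2) ≡ 2/4. 4⁻¹ ≡ 40 (mod 53), so λ ≡ 2·40 ≡ 27.
  x = λ² - 42 - 42 = 729 - 84 ≡ 9; y = λ·(42 - 9) - 2 ≡ 41. → (9, 41)
3Q: (9, 41) + (42, 2). λ = (2 - 41)/(42 - 9) ≡ 14/33 mod 53. 33⁻¹ ≡ 45 (mod 53), so λ ≡ 47.
  x = λ² - 9 - 42 = 2209 - 51 ≡ 38; y = λ·(9 - 38) - 41 ≡ 27. → (38, 27)
4Q: (38, 27) + (42, 2). λ = (2 - 27)/(42 - 38) ≡ 28/4 mod 53. 4⁻¹ ≡ 40 (mod 53) since 4·40 = 160 ≡ 1, so λ ≡ 7.
  x = λ² - 38 - 42 = 49 - 80 ≡ 22; y = λ·(38 - 22) - 27 ≡ 32. → (22, 32)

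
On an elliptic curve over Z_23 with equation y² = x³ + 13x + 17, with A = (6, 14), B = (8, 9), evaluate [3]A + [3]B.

(6, 14)

First 3A:
Repeated addition: build up to 3A.
2A: tangent at (6, 14): λ = (3·6² + 13)/(2·14) ≡ 6/5. 5⁻¹ ≡ 14 (mod 23) since 5·14 = 70 ≡ 1, so λ ≡ 6·14 ≡ 15.
  x = λ² - 6 - 6 = 225 - 12 ≡ 6; y = λ·(6 - 6) - 14 ≡ 9. → (6, 9)
3A: (6, 9) + (6, 14): same x and y₁ ≡ -y₂, so the sum is the point at infinity.
3A = the point at infinity.
Next 3B:
Repeated addition: build up to 3B.
2B: tangent at (8, 9): λ = (3·8² + 13)/(2·9) ≡ 21/18. 18⁻¹ ≡ 9 (mod 23), so λ ≡ 21·9 ≡ 5.
  x = λ² - 8 - 8 = 25 - 16 ≡ 9; y = λ·(8 - 9) - 9 ≡ 9. → (9, 9)
3B: (9, 9) + (8, 9). λ = (9 - 9)/(8 - 9) ≡ 0/22 mod 23. 22⁻¹ ≡ 22 (mod 23) since 22·22 = 484 ≡ 1, so λ ≡ 0.
  x = λ² - 9 - 8 = 0 - 17 ≡ 6; y = λ·(9 - 6) - 9 ≡ 14. → (6, 14)
3B = (6, 14).
Finally 3A + 3B:
the point at infinity + (6, 14) = (6, 14) (identity).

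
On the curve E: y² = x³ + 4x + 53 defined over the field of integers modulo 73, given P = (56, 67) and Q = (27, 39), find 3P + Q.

(35, 12)

First 3P:
Repeated addition: build up to 3P.
2P: tangent at (56, 67): λ = (3·56² + 4)/(2·67) ≡ 68/61. 61⁻¹ ≡ 6 (mod 73), so λ ≡ 68·6 ≡ 43.
  x = λ² - 56 - 56 = 1849 - 112 ≡ 58; y = λ·(56 - 58) - 67 ≡ 66. → (58, 66)
3P: (58, 66) + (56, 67). λ = (67 - 66)/(56 - 58) ≡ 1/71 mod 73. 71⁻¹ ≡ 36 (mod 73), so λ ≡ 36.
  x = λ² - 58 - 56 = 1296 - 114 ≡ 14; y = λ·(58 - 14) - 66 ≡ 58. → (14, 58)
3P = (14, 58).
Finally 3P + Q:
(14, 58) + (27, 39). λ = (39 - 58)/(27 - 14) ≡ 54/13 mod 73. 13⁻¹ ≡ 45 (mod 73), so λ ≡ 21.
  x = λ² - 14 - 27 = 441 - 41 ≡ 35; y = λ·(14 - 35) - 58 ≡ 12. → (35, 12)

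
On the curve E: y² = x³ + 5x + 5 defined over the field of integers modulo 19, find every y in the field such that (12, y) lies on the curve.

x³ + 5x + 5 = 1793 ≡ 7 (mod 19).
Square roots of 7 mod 19: 8 and 11 (since 8² = 64 ≡ 7).

8, 11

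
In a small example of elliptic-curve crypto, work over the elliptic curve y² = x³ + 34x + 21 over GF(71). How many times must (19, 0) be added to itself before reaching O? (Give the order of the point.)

2P: (19, 0) + (19, 0): same x and y₁ ≡ -y₂, so the sum is O.
2P = O, so the order is 2.

2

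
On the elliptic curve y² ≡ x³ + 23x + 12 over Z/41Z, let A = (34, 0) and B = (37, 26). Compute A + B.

(36, 10)

(34, 0) + (37, 26). λ = (26 - 0)/(37 - 34) ≡ 26/3 mod 41. 3⁻¹ ≡ 14 (mod 41), so λ ≡ 36.
  x = λ² - 34 - 37 = 1296 - 71 ≡ 36; y = λ·(34 - 36) - 0 ≡ 10. → (36, 10)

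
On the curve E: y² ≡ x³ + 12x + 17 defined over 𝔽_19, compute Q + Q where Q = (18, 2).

tangent at (18, 2): λ = (3·18² + 12)/(2·2) ≡ 15/4. 4⁻¹ ≡ 5 (mod 19) since 4·5 = 20 ≡ 1, so λ ≡ 15·5 ≡ 18.
  x = λ² - 18 - 18 = 324 - 36 ≡ 3; y = λ·(18 - 3) - 2 ≡ 2. → (3, 2)

(3, 2)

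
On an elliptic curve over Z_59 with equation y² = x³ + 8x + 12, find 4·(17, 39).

Write Q = (17, 39).
Double-and-add on 4 = (100)₂. Start with Q = (17, 39) for the leading 1-bit.
double: tangent at (17, 39): λ = (3·17² + 8)/(2·39) ≡ 49/19. 19⁻¹ ≡ 28 (mod 59) since 19·28 = 532 ≡ 1, so λ ≡ 49·28 ≡ 15.
  x = λ² - 17 - 17 = 225 - 34 ≡ 14; y = λ·(17 - 14) - 39 ≡ 6. → (14, 6)
double: tangent at (14, 6): λ = (3·14² + 8)/(2·6) ≡ 6/12. 12⁻¹ ≡ 5 (mod 59), so λ ≡ 6·5 ≡ 30.
  x = λ² - 14 - 14 = 900 - 28 ≡ 46; y = λ·(14 - 46) - 6 ≡ 37. → (46, 37)

(46, 37)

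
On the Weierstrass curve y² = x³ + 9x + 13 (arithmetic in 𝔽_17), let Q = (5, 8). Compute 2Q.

tangent at (5, 8): λ = (3·5² + 9)/(2·8) ≡ 16/16. 16⁻¹ ≡ 16 (mod 17), so λ ≡ 16·16 ≡ 1.
  x = λ² - 5 - 5 = 1 - 10 ≡ 8; y = λ·(5 - 8) - 8 ≡ 6. → (8, 6)

(8, 6)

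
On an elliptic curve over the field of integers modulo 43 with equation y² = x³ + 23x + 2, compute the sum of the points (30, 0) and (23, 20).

(28, 25)

(30, 0) + (23, 20). λ = (20 - 0)/(23 - 30) ≡ 20/36 mod 43. 36⁻¹ ≡ 6 (mod 43) since 36·6 = 216 ≡ 1, so λ ≡ 34.
  x = λ² - 30 - 23 = 1156 - 53 ≡ 28; y = λ·(30 - 28) - 0 ≡ 25. → (28, 25)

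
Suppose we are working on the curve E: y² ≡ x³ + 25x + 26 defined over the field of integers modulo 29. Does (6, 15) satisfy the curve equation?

y² = 15² ≡ 22; x³ + 25x + 26 = 392 ≡ 15 (mod 29). 22 ≠ 15.

no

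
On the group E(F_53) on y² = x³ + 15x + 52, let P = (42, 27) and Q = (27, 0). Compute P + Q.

(36, 5)

(42, 27) + (27, 0). λ = (0 - 27)/(27 - 42) ≡ 26/38 mod 53. 38⁻¹ ≡ 7 (mod 53), so λ ≡ 23.
  x = λ² - 42 - 27 = 529 - 69 ≡ 36; y = λ·(42 - 36) - 27 ≡ 5. → (36, 5)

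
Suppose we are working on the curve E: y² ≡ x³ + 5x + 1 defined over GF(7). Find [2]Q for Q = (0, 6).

tangent at (0, 6): λ = (3·0² + 5)/(2·6) ≡ 5/5. 5⁻¹ ≡ 3 (mod 7) since 5·3 = 15 ≡ 1, so λ ≡ 5·3 ≡ 1.
  x = λ² - 0 - 0 = 1 - 0 ≡ 1; y = λ·(0 - 1) - 6 ≡ 0. → (1, 0)

(1, 0)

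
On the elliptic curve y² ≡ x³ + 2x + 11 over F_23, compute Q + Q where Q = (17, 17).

tangent at (17, 17): λ = (3·17² + 2)/(2·17) ≡ 18/11. 11⁻¹ ≡ 21 (mod 23), so λ ≡ 18·21 ≡ 10.
  x = λ² - 17 - 17 = 100 - 34 ≡ 20; y = λ·(17 - 20) - 17 ≡ 22. → (20, 22)

(20, 22)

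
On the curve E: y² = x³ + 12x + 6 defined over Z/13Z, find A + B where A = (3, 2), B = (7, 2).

(3, 2) + (7, 2). λ = (2 - 2)/(7 - 3) ≡ 0/4 mod 13. 4⁻¹ ≡ 10 (mod 13) since 4·10 = 40 ≡ 1, so λ ≡ 0.
  x = λ² - 3 - 7 = 0 - 10 ≡ 3; y = λ·(3 - 3) - 2 ≡ 11. → (3, 11)

(3, 11)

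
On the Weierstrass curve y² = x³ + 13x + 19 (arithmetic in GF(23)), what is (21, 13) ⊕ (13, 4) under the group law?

(21, 13) + (13, 4). λ = (4 - 13)/(13 - 21) ≡ 14/15 mod 23. 15⁻¹ ≡ 20 (mod 23), so λ ≡ 4.
  x = λ² - 21 - 13 = 16 - 34 ≡ 5; y = λ·(21 - 5) - 13 ≡ 5. → (5, 5)

(5, 5)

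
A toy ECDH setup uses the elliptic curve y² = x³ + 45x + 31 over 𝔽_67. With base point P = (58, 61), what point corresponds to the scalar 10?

(58, 61)

Double-and-add on 10 = (1010)₂. Start with P = (58, 61) for the leading 1-bit.
double: tangent at (58, 61): λ = (3·58² + 45)/(2·61) ≡ 20/55. 55⁻¹ ≡ 39 (mod 67), so λ ≡ 20·39 ≡ 43.
  x = λ² - 58 - 58 = 1849 - 116 ≡ 58; y = λ·(58 - 58) - 61 ≡ 6. → (58, 6)
double: tangent at (58, 6): λ = (3·58² + 45)/(2·6) ≡ 20/12. 12⁻¹ ≡ 28 (mod 67) since 12·28 = 336 ≡ 1, so λ ≡ 20·28 ≡ 24.
  x = λ² - 58 - 58 = 576 - 116 ≡ 58; y = λ·(58 - 58) - 6 ≡ 61. → (58, 61)
add P: tangent at (58, 61): λ = (3·58² + 45)/(2·61) ≡ 20/55. 55⁻¹ ≡ 39 (mod 67) since 55·39 = 2145 ≡ 1, so λ ≡ 20·39 ≡ 43.
  x = λ² - 58 - 58 = 1849 - 116 ≡ 58; y = λ·(58 - 58) - 61 ≡ 6. → (58, 6)
double: tangent at (58, 6): λ = (3·58² + 45)/(2·6) ≡ 20/12. 12⁻¹ ≡ 28 (mod 67) since 12·28 = 336 ≡ 1, so λ ≡ 20·28 ≡ 24.
  x = λ² - 58 - 58 = 576 - 116 ≡ 58; y = λ·(58 - 58) - 6 ≡ 61. → (58, 61)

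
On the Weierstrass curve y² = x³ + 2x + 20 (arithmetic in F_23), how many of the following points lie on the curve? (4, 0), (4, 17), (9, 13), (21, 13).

3

(4, 0): 0² ≡ 0, rhs ≡ 0 → on.
(4, 17): 17² ≡ 13, rhs ≡ 0 → off.
(9, 13): 13² ≡ 8, rhs ≡ 8 → on.
(21, 13): 13² ≡ 8, rhs ≡ 8 → on.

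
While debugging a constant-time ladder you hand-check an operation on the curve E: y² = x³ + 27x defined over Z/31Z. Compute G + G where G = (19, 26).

tangent at (19, 26): λ = (3·19² + 27)/(2·26) ≡ 25/21. 21⁻¹ ≡ 3 (mod 31), so λ ≡ 25·3 ≡ 13.
  x = λ² - 19 - 19 = 169 - 38 ≡ 7; y = λ·(19 - 7) - 26 ≡ 6. → (7, 6)

(7, 6)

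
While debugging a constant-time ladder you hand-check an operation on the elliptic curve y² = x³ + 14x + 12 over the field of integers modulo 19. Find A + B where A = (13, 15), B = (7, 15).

(13, 15) + (7, 15). λ = (15 - 15)/(7 - 13) ≡ 0/13 mod 19. 13⁻¹ ≡ 3 (mod 19), so λ ≡ 0.
  x = λ² - 13 - 7 = 0 - 20 ≡ 18; y = λ·(13 - 18) - 15 ≡ 4. → (18, 4)

(18, 4)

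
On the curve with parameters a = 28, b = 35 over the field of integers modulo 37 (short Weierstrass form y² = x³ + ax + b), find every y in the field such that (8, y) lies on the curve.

x³ + 28x + 35 = 771 ≡ 31 (mod 37).
31 is a non-residue mod 37; no y exists.

none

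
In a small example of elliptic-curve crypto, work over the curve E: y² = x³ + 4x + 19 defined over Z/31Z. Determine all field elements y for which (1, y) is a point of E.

x³ + 4x + 19 = 24 ≡ 24 (mod 31).
24 is a non-residue mod 31; no y exists.

none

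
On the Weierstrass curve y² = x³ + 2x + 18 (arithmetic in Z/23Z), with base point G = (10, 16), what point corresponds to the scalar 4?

(16, 11)

Repeated addition: build up to 4G.
2G: tangent at (10, 16): λ = (3·10² + 2)/(2·16) ≡ 3/9. 9⁻¹ ≡ 18 (mod 23) since 9·18 = 162 ≡ 1, so λ ≡ 3·18 ≡ 8.
  x = λ² - 10 - 10 = 64 - 20 ≡ 21; y = λ·(10 - 21) - 16 ≡ 11. → (21, 11)
3G: (21, 11) + (10, 16). λ = (16 - 11)/(10 - 21) ≡ 5/12 mod 23. 12⁻¹ ≡ 2 (mod 23) since 12·2 = 24 ≡ 1, so λ ≡ 10.
  x = λ² - 21 - 10 = 100 - 31 ≡ 0; y = λ·(21 - 0) - 11 ≡ 15. → (0, 15)
4G: (0, 15) + (10, 16). λ = (16 - 15)/(10 - 0) ≡ 1/10 mod 23. 10⁻¹ ≡ 7 (mod 23) since 10·7 = 70 ≡ 1, so λ ≡ 7.
  x = λ² - 0 - 10 = 49 - 10 ≡ 16; y = λ·(0 - 16) - 15 ≡ 11. → (16, 11)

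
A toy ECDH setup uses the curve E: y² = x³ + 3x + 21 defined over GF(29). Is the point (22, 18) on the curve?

y² = 18² ≡ 5; x³ + 3x + 21 = 10735 ≡ 5 (mod 29). 5 = 5.

yes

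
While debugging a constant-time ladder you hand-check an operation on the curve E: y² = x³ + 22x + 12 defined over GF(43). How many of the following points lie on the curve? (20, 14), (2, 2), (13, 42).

(20, 14): 14² ≡ 24, rhs ≡ 24 → on.
(2, 2): 2² ≡ 4, rhs ≡ 21 → off.
(13, 42): 42² ≡ 1, rhs ≡ 1 → on.

2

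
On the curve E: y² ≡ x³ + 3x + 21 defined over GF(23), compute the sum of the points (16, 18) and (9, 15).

(1, 18)

(16, 18) + (9, 15). λ = (15 - 18)/(9 - 16) ≡ 20/16 mod 23. 16⁻¹ ≡ 13 (mod 23), so λ ≡ 7.
  x = λ² - 16 - 9 = 49 - 25 ≡ 1; y = λ·(16 - 1) - 18 ≡ 18. → (1, 18)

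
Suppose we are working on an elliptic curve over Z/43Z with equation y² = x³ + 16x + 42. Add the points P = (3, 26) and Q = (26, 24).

(11, 42)

(3, 26) + (26, 24). λ = (24 - 26)/(26 - 3) ≡ 41/23 mod 43. 23⁻¹ ≡ 15 (mod 43), so λ ≡ 13.
  x = λ² - 3 - 26 = 169 - 29 ≡ 11; y = λ·(3 - 11) - 26 ≡ 42. → (11, 42)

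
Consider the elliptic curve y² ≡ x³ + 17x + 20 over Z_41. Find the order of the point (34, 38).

5

2P: tangent at (34, 38): λ = (3·34² + 17)/(2·38) ≡ 0/35. 35⁻¹ ≡ 34 (mod 41), so λ ≡ 0·34 ≡ 0.
  x = λ² - 34 - 34 = 0 - 68 ≡ 14; y = λ·(34 - 14) - 38 ≡ 3. → (14, 3)
3P: (14, 3) + (34, 38). λ = (38 - 3)/(34 - 14) ≡ 35/20 mod 41. 20⁻¹ ≡ 39 (mod 41), so λ ≡ 12.
  x = λ² - 14 - 34 = 144 - 48 ≡ 14; y = λ·(14 - 14) - 3 ≡ 38. → (14, 38)
4P: (14, 38) + (34, 38). λ = (38 - 38)/(34 - 14) ≡ 0/20 mod 41. 20⁻¹ ≡ 39 (mod 41), so λ ≡ 0.
  x = λ² - 14 - 34 = 0 - 48 ≡ 34; y = λ·(14 - 34) - 38 ≡ 3. → (34, 3)
5P: (34, 3) + (34, 38): same x and y₁ ≡ -y₂, so the sum is O.
5P = O, so the order is 5.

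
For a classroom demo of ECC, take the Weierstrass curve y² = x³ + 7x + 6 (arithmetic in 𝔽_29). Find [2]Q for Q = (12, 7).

(11, 14)

tangent at (12, 7): λ = (3·12² + 7)/(2·7) ≡ 4/14. 14⁻¹ ≡ 27 (mod 29), so λ ≡ 4·27 ≡ 21.
  x = λ² - 12 - 12 = 441 - 24 ≡ 11; y = λ·(12 - 11) - 7 ≡ 14. → (11, 14)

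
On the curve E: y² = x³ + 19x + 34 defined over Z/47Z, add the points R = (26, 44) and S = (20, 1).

(38, 11)

(26, 44) + (20, 1). λ = (1 - 44)/(20 - 26) ≡ 4/41 mod 47. 41⁻¹ ≡ 39 (mod 47) since 41·39 = 1599 ≡ 1, so λ ≡ 15.
  x = λ² - 26 - 20 = 225 - 46 ≡ 38; y = λ·(26 - 38) - 44 ≡ 11. → (38, 11)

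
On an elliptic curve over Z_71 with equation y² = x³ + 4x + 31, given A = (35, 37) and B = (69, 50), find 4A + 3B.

First 4A:
Double-and-add on 4 = (100)₂. Start with A = (35, 37) for the leading 1-bit.
double: tangent at (35, 37): λ = (3·35² + 4)/(2·37) ≡ 58/3. 3⁻¹ ≡ 24 (mod 71), so λ ≡ 58·24 ≡ 43.
  x = λ² - 35 - 35 = 1849 - 70 ≡ 4; y = λ·(35 - 4) - 37 ≡ 18. → (4, 18)
double: tangent at (4, 18): λ = (3·4² + 4)/(2·18) ≡ 52/36. 36⁻¹ ≡ 2 (mod 71), so λ ≡ 52·2 ≡ 33.
  x = λ² - 4 - 4 = 1089 - 8 ≡ 16; y = λ·(4 - 16) - 18 ≡ 12. → (16, 12)
4A = (16, 12).
Next 3B:
Repeated addition: build up to 3B.
2B: tangent at (69, 50): λ = (3·69² + 4)/(2·50) ≡ 16/29. 29⁻¹ ≡ 49 (mod 71), so λ ≡ 16·49 ≡ 3.
  x = λ² - 69 - 69 = 9 - 138 ≡ 13; y = λ·(69 - 13) - 50 ≡ 47. → (13, 47)
3B: (13, 47) + (69, 50). λ = (50 - 47)/(69 - 13) ≡ 3/56 mod 71. 56⁻¹ ≡ 52 (mod 71) since 56·52 = 2912 ≡ 1, so λ ≡ 14.
  x = λ² - 13 - 69 = 196 - 82 ≡ 43; y = λ·(13 - 43) - 47 ≡ 30. → (43, 30)
3B = (43, 30).
Finally 4A + 3B:
(16, 12) + (43, 30). λ = (30 - 12)/(43 - 16) ≡ 18/27 mod 71. 27⁻¹ ≡ 50 (mod 71) since 27·50 = 1350 ≡ 1, so λ ≡ 48.
  x = λ² - 16 - 43 = 2304 - 59 ≡ 44; y = λ·(16 - 44) - 12 ≡ 64. → (44, 64)

(44, 64)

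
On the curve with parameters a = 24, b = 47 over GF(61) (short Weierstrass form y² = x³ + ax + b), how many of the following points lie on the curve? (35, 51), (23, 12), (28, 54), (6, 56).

0

(35, 51): 51² ≡ 39, rhs ≡ 25 → off.
(23, 12): 12² ≡ 22, rhs ≡ 17 → off.
(28, 54): 54² ≡ 49, rhs ≡ 40 → off.
(6, 56): 56² ≡ 25, rhs ≡ 41 → off.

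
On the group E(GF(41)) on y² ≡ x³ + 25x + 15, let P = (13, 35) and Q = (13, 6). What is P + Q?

The two points share x = 13 and their y-coordinates satisfy 35 + 6 ≡ 0 (mod 41), so they are inverses. Their sum is O.

O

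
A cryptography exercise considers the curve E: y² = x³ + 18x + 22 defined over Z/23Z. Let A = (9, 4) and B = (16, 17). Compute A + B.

(9, 4) + (16, 17). λ = (17 - 4)/(16 - 9) ≡ 13/7 mod 23. 7⁻¹ ≡ 10 (mod 23), so λ ≡ 15.
  x = λ² - 9 - 16 = 225 - 25 ≡ 16; y = λ·(9 - 16) - 4 ≡ 6. → (16, 6)

(16, 6)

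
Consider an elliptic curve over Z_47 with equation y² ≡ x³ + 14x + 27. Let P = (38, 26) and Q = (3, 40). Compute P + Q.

(38, 26) + (3, 40). λ = (40 - 26)/(3 - 38) ≡ 14/12 mod 47. 12⁻¹ ≡ 4 (mod 47) since 12·4 = 48 ≡ 1, so λ ≡ 9.
  x = λ² - 38 - 3 = 81 - 41 ≡ 40; y = λ·(38 - 40) - 26 ≡ 3. → (40, 3)

(40, 3)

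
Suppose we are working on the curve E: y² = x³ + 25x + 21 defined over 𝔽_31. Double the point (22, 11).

(26, 22)

tangent at (22, 11): λ = (3·22² + 25)/(2·11) ≡ 20/22. 22⁻¹ ≡ 24 (mod 31), so λ ≡ 20·24 ≡ 15.
  x = λ² - 22 - 22 = 225 - 44 ≡ 26; y = λ·(22 - 26) - 11 ≡ 22. → (26, 22)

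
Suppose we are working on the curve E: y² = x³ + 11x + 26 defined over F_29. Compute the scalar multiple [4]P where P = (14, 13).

(24, 7)

Repeated addition: build up to 4P.
2P: tangent at (14, 13): λ = (3·14² + 11)/(2·13) ≡ 19/26. 26⁻¹ ≡ 19 (mod 29) since 26·19 = 494 ≡ 1, so λ ≡ 19·19 ≡ 13.
  x = λ² - 14 - 14 = 169 - 28 ≡ 25; y = λ·(14 - 25) - 13 ≡ 18. → (25, 18)
3P: (25, 18) + (14, 13). λ = (13 - 18)/(14 - 25) ≡ 24/18 mod 29. 18⁻¹ ≡ 21 (mod 29), so λ ≡ 11.
  x = λ² - 25 - 14 = 121 - 39 ≡ 24; y = λ·(25 - 24) - 18 ≡ 22. → (24, 22)
4P: (24, 22) + (14, 13). λ = (13 - 22)/(14 - 24) ≡ 20/19 mod 29. 19⁻¹ ≡ 26 (mod 29) since 19·26 = 494 ≡ 1, so λ ≡ 27.
  x = λ² - 24 - 14 = 729 - 38 ≡ 24; y = λ·(24 - 24) - 22 ≡ 7. → (24, 7)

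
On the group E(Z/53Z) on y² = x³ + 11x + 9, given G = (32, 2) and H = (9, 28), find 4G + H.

(31, 39)

First 4G:
Double-and-add on 4 = (100)₂. Start with G = (32, 2) for the leading 1-bit.
double: tangent at (32, 2): λ = (3·32² + 11)/(2·2) ≡ 9/4. 4⁻¹ ≡ 40 (mod 53) since 4·40 = 160 ≡ 1, so λ ≡ 9·40 ≡ 42.
  x = λ² - 32 - 32 = 1764 - 64 ≡ 4; y = λ·(32 - 4) - 2 ≡ 8. → (4, 8)
double: tangent at (4, 8): λ = (3·4² + 11)/(2·8) ≡ 6/16. 16⁻¹ ≡ 10 (mod 53) since 16·10 = 160 ≡ 1, so λ ≡ 6·10 ≡ 7.
  x = λ² - 4 - 4 = 49 - 8 ≡ 41; y = λ·(4 - 41) - 8 ≡ 51. → (41, 51)
4G = (41, 51).
Finally 4G + H:
(41, 51) + (9, 28). λ = (28 - 51)/(9 - 41) ≡ 30/21 mod 53. 21⁻¹ ≡ 48 (mod 53) since 21·48 = 1008 ≡ 1, so λ ≡ 9.
  x = λ² - 41 - 9 = 81 - 50 ≡ 31; y = λ·(41 - 31) - 51 ≡ 39. → (31, 39)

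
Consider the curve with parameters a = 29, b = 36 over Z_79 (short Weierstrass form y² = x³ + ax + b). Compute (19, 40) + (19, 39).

O

The two points share x = 19 and their y-coordinates satisfy 40 + 39 ≡ 0 (mod 79), so they are inverses. Their sum is the point at infinity.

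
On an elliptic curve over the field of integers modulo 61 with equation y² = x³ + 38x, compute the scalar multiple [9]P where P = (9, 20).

(9, 41)

Repeated addition: build up to 9P.
2P: tangent at (9, 20): λ = (3·9² + 38)/(2·20) ≡ 37/40. 40⁻¹ ≡ 29 (mod 61) since 40·29 = 1160 ≡ 1, so λ ≡ 37·29 ≡ 36.
  x = λ² - 9 - 9 = 1296 - 18 ≡ 58; y = λ·(9 - 58) - 20 ≡ 46. → (58, 46)
3P: (58, 46) + (9, 20). λ = (20 - 46)/(9 - 58) ≡ 35/12 mod 61. 12⁻¹ ≡ 56 (mod 61), so λ ≡ 8.
  x = λ² - 58 - 9 = 64 - 67 ≡ 58; y = λ·(58 - 58) - 46 ≡ 15. → (58, 15)
4P: (58, 15) + (9, 20). λ = (20 - 15)/(9 - 58) ≡ 5/12 mod 61. 12⁻¹ ≡ 56 (mod 61), so λ ≡ 36.
  x = λ² - 58 - 9 = 1296 - 67 ≡ 9; y = λ·(58 - 9) - 15 ≡ 41. → (9, 41)
5P: (9, 41) + (9, 20): same x and y₁ ≡ -y₂, so the sum is O.
6P: O + (9, 20) = (9, 20) (identity).
7P: tangent at (9, 20): λ = (3·9² + 38)/(2·20) ≡ 37/40. 40⁻¹ ≡ 29 (mod 61) since 40·29 = 1160 ≡ 1, so λ ≡ 37·29 ≡ 36.
  x = λ² - 9 - 9 = 1296 - 18 ≡ 58; y = λ·(9 - 58) - 20 ≡ 46. → (58, 46)
8P: (58, 46) + (9, 20). λ = (20 - 46)/(9 - 58) ≡ 35/12 mod 61. 12⁻¹ ≡ 56 (mod 61), so λ ≡ 8.
  x = λ² - 58 - 9 = 64 - 67 ≡ 58; y = λ·(58 - 58) - 46 ≡ 15. → (58, 15)
9P: (58, 15) + (9, 20). λ = (20 - 15)/(9 - 58) ≡ 5/12 mod 61. 12⁻¹ ≡ 56 (mod 61) since 12·56 = 672 ≡ 1, so λ ≡ 36.
  x = λ² - 58 - 9 = 1296 - 67 ≡ 9; y = λ·(58 - 9) - 15 ≡ 41. → (9, 41)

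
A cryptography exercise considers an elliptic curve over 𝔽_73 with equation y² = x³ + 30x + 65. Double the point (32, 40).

tangent at (32, 40): λ = (3·32² + 30)/(2·40) ≡ 36/7. 7⁻¹ ≡ 21 (mod 73), so λ ≡ 36·21 ≡ 26.
  x = λ² - 32 - 32 = 676 - 64 ≡ 28; y = λ·(32 - 28) - 40 ≡ 64. → (28, 64)

(28, 64)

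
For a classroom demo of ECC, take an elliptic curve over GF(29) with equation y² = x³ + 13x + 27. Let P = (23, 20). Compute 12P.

Repeated addition: build up to 12P.
2P: tangent at (23, 20): λ = (3·23² + 13)/(2·20) ≡ 5/11. 11⁻¹ ≡ 8 (mod 29), so λ ≡ 5·8 ≡ 11.
  x = λ² - 23 - 23 = 121 - 46 ≡ 17; y = λ·(23 - 17) - 20 ≡ 17. → (17, 17)
3P: (17, 17) + (23, 20). λ = (20 - 17)/(23 - 17) ≡ 3/6 mod 29. 6⁻¹ ≡ 5 (mod 29), so λ ≡ 15.
  x = λ² - 17 - 23 = 225 - 40 ≡ 11; y = λ·(17 - 11) - 17 ≡ 15. → (11, 15)
4P: (11, 15) + (23, 20). λ = (20 - 15)/(23 - 11) ≡ 5/12 mod 29. 12⁻¹ ≡ 17 (mod 29), so λ ≡ 27.
  x = λ² - 11 - 23 = 729 - 34 ≡ 28; y = λ·(11 - 28) - 15 ≡ 19. → (28, 19)
5P: (28, 19) + (23, 20). λ = (20 - 19)/(23 - 28) ≡ 1/24 mod 29. 24⁻¹ ≡ 23 (mod 29) since 24·23 = 552 ≡ 1, so λ ≡ 23.
  x = λ² - 28 - 23 = 529 - 51 ≡ 14; y = λ·(28 - 14) - 19 ≡ 13. → (14, 13)
6P: (14, 13) + (23, 20). λ = (20 - 13)/(23 - 14) ≡ 7/9 mod 29. 9⁻¹ ≡ 13 (mod 29), so λ ≡ 4.
  x = λ² - 14 - 23 = 16 - 37 ≡ 8; y = λ·(14 - 8) - 13 ≡ 11. → (8, 11)
7P: (8, 11) + (23, 20). λ = (20 - 11)/(23 - 8) ≡ 9/15 mod 29. 15⁻¹ ≡ 2 (mod 29), so λ ≡ 18.
  x = λ² - 8 - 23 = 324 - 31 ≡ 3; y = λ·(8 - 3) - 11 ≡ 21. → (3, 21)
8P: (3, 21) + (23, 20). λ = (20 - 21)/(23 - 3) ≡ 28/20 mod 29. 20⁻¹ ≡ 16 (mod 29), so λ ≡ 13.
  x = λ² - 3 - 23 = 169 - 26 ≡ 27; y = λ·(3 - 27) - 21 ≡ 15. → (27, 15)
9P: (27, 15) + (23, 20). λ = (20 - 15)/(23 - 27) ≡ 5/25 mod 29. 25⁻¹ ≡ 7 (mod 29), so λ ≡ 6.
  x = λ² - 27 - 23 = 36 - 50 ≡ 15; y = λ·(27 - 15) - 15 ≡ 28. → (15, 28)
10P: (15, 28) + (23, 20). λ = (20 - 28)/(23 - 15) ≡ 21/8 mod 29. 8⁻¹ ≡ 11 (mod 29), so λ ≡ 28.
  x = λ² - 15 - 23 = 784 - 38 ≡ 21; y = λ·(15 - 21) - 28 ≡ 7. → (21, 7)
11P: (21, 7) + (23, 20). λ = (20 - 7)/(23 - 21) ≡ 13/2 mod 29. 2⁻¹ ≡ 15 (mod 29), so λ ≡ 21.
  x = λ² - 21 - 23 = 441 - 44 ≡ 20; y = λ·(21 - 20) - 7 ≡ 14. → (20, 14)
12P: (20, 14) + (23, 20). λ = (20 - 14)/(23 - 20) ≡ 6/3 mod 29. 3⁻¹ ≡ 10 (mod 29), so λ ≡ 2.
  x = λ² - 20 - 23 = 4 - 43 ≡ 19; y = λ·(20 - 19) - 14 ≡ 17. → (19, 17)

(19, 17)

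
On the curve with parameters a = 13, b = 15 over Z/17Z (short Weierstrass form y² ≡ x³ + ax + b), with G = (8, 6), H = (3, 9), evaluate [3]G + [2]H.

(3, 8)

First 3G:
Repeated addition: build up to 3G.
2G: tangent at (8, 6): λ = (3·8² + 13)/(2·6) ≡ 1/12. 12⁻¹ ≡ 10 (mod 17), so λ ≡ 1·10 ≡ 10.
  x = λ² - 8 - 8 = 100 - 16 ≡ 16; y = λ·(8 - 16) - 6 ≡ 16. → (16, 16)
3G: (16, 16) + (8, 6). λ = (6 - 16)/(8 - 16) ≡ 7/9 mod 17. 9⁻¹ ≡ 2 (mod 17), so λ ≡ 14.
  x = λ² - 16 - 8 = 196 - 24 ≡ 2; y = λ·(16 - 2) - 16 ≡ 10. → (2, 10)
3G = (2, 10).
Next 2H:
Repeated addition: build up to 2H.
2H: tangent at (3, 9): λ = (3·3² + 13)/(2·9) ≡ 6/1. 1⁻¹ ≡ 1 (mod 17), so λ ≡ 6·1 ≡ 6.
  x = λ² - 3 - 3 = 36 - 6 ≡ 13; y = λ·(3 - 13) - 9 ≡ 16. → (13, 16)
2H = (13, 16).
Finally 3G + 2H:
(2, 10) + (13, 16). λ = (16 - 10)/(13 - 2) ≡ 6/11 mod 17. 11⁻¹ ≡ 14 (mod 17), so λ ≡ 16.
  x = λ² - 2 - 13 = 256 - 15 ≡ 3; y = λ·(2 - 3) - 10 ≡ 8. → (3, 8)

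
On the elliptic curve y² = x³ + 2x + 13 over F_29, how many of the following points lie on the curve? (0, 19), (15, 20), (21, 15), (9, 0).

1

(0, 19): 19² ≡ 13, rhs ≡ 13 → on.
(15, 20): 20² ≡ 23, rhs ≡ 25 → off.
(21, 15): 15² ≡ 22, rhs ≡ 7 → off.
(9, 0): 0² ≡ 0, rhs ≡ 6 → off.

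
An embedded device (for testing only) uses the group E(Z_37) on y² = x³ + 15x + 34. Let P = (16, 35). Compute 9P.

Repeated addition: build up to 9P.
2P: tangent at (16, 35): λ = (3·16² + 15)/(2·35) ≡ 6/33. 33⁻¹ ≡ 9 (mod 37), so λ ≡ 6·9 ≡ 17.
  x = λ² - 16 - 16 = 289 - 32 ≡ 35; y = λ·(16 - 35) - 35 ≡ 12. → (35, 12)
3P: (35, 12) + (16, 35). λ = (35 - 12)/(16 - 35) ≡ 23/18 mod 37. 18⁻¹ ≡ 35 (mod 37), so λ ≡ 28.
  x = λ² - 35 - 16 = 784 - 51 ≡ 30; y = λ·(35 - 30) - 12 ≡ 17. → (30, 17)
4P: (30, 17) + (16, 35). λ = (35 - 17)/(16 - 30) ≡ 18/23 mod 37. 23⁻¹ ≡ 29 (mod 37), so λ ≡ 4.
  x = λ² - 30 - 16 = 16 - 46 ≡ 7; y = λ·(30 - 7) - 17 ≡ 1. → (7, 1)
5P: (7, 1) + (16, 35). λ = (35 - 1)/(16 - 7) ≡ 34/9 mod 37. 9⁻¹ ≡ 33 (mod 37), so λ ≡ 12.
  x = λ² - 7 - 16 = 144 - 23 ≡ 10; y = λ·(7 - 10) - 1 ≡ 0. → (10, 0)
6P: (10, 0) + (16, 35). λ = (35 - 0)/(16 - 10) ≡ 35/6 mod 37. 6⁻¹ ≡ 31 (mod 37) since 6·31 = 186 ≡ 1, so λ ≡ 12.
  x = λ² - 10 - 16 = 144 - 26 ≡ 7; y = λ·(10 - 7) - 0 ≡ 36. → (7, 36)
7P: (7, 36) + (16, 35). λ = (35 - 36)/(16 - 7) ≡ 36/9 mod 37. 9⁻¹ ≡ 33 (mod 37) since 9·33 = 297 ≡ 1, so λ ≡ 4.
  x = λ² - 7 - 16 = 16 - 23 ≡ 30; y = λ·(7 - 30) - 36 ≡ 20. → (30, 20)
8P: (30, 20) + (16, 35). λ = (35 - 20)/(16 - 30) ≡ 15/23 mod 37. 23⁻¹ ≡ 29 (mod 37) since 23·29 = 667 ≡ 1, so λ ≡ 28.
  x = λ² - 30 - 16 = 784 - 46 ≡ 35; y = λ·(30 - 35) - 20 ≡ 25. → (35, 25)
9P: (35, 25) + (16, 35). λ = (35 - 25)/(16 - 35) ≡ 10/18 mod 37. 18⁻¹ ≡ 35 (mod 37), so λ ≡ 17.
  x = λ² - 35 - 16 = 289 - 51 ≡ 16; y = λ·(35 - 16) - 25 ≡ 2. → (16, 2)

(16, 2)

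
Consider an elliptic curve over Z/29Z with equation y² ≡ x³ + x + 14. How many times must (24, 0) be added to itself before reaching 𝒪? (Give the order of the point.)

2P: (24, 0) + (24, 0): same x and y₁ ≡ -y₂, so the sum is 𝒪.
2P = 𝒪, so the order is 2.

2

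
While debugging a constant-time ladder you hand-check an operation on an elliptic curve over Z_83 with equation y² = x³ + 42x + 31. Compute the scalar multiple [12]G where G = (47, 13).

(45, 70)

Repeated addition: build up to 12G.
2G: tangent at (47, 13): λ = (3·47² + 42)/(2·13) ≡ 29/26. 26⁻¹ ≡ 16 (mod 83), so λ ≡ 29·16 ≡ 49.
  x = λ² - 47 - 47 = 2401 - 94 ≡ 66; y = λ·(47 - 66) - 13 ≡ 52. → (66, 52)
3G: (66, 52) + (47, 13). λ = (13 - 52)/(47 - 66) ≡ 44/64 mod 83. 64⁻¹ ≡ 48 (mod 83) since 64·48 = 3072 ≡ 1, so λ ≡ 37.
  x = λ² - 66 - 47 = 1369 - 113 ≡ 11; y = λ·(66 - 11) - 52 ≡ 74. → (11, 74)
4G: (11, 74) + (47, 13). λ = (13 - 74)/(47 - 11) ≡ 22/36 mod 83. 36⁻¹ ≡ 30 (mod 83) since 36·30 = 1080 ≡ 1, so λ ≡ 79.
  x = λ² - 11 - 47 = 6241 - 58 ≡ 41; y = λ·(11 - 41) - 74 ≡ 46. → (41, 46)
5G: (41, 46) + (47, 13). λ = (13 - 46)/(47 - 41) ≡ 50/6 mod 83. 6⁻¹ ≡ 14 (mod 83), so λ ≡ 36.
  x = λ² - 41 - 47 = 1296 - 88 ≡ 46; y = λ·(41 - 46) - 46 ≡ 23. → (46, 23)
6G: (46, 23) + (47, 13). λ = (13 - 23)/(47 - 46) ≡ 73/1 mod 83. 1⁻¹ ≡ 1 (mod 83) since 1·1 = 1 ≡ 1, so λ ≡ 73.
  x = λ² - 46 - 47 = 5329 - 93 ≡ 7; y = λ·(46 - 7) - 23 ≡ 2. → (7, 2)
7G: (7, 2) + (47, 13). λ = (13 - 2)/(47 - 7) ≡ 11/40 mod 83. 40⁻¹ ≡ 27 (mod 83), so λ ≡ 48.
  x = λ² - 7 - 47 = 2304 - 54 ≡ 9; y = λ·(7 - 9) - 2 ≡ 68. → (9, 68)
8G: (9, 68) + (47, 13). λ = (13 - 68)/(47 - 9) ≡ 28/38 mod 83. 38⁻¹ ≡ 59 (mod 83), so λ ≡ 75.
  x = λ² - 9 - 47 = 5625 - 56 ≡ 8; y = λ·(9 - 8) - 68 ≡ 7. → (8, 7)
9G: (8, 7) + (47, 13). λ = (13 - 7)/(47 - 8) ≡ 6/39 mod 83. 39⁻¹ ≡ 66 (mod 83), so λ ≡ 64.
  x = λ² - 8 - 47 = 4096 - 55 ≡ 57; y = λ·(8 - 57) - 7 ≡ 11. → (57, 11)
10G: (57, 11) + (47, 13). λ = (13 - 11)/(47 - 57) ≡ 2/73 mod 83. 73⁻¹ ≡ 58 (mod 83), so λ ≡ 33.
  x = λ² - 57 - 47 = 1089 - 104 ≡ 72; y = λ·(57 - 72) - 11 ≡ 75. → (72, 75)
11G: (72, 75) + (47, 13). λ = (13 - 75)/(47 - 72) ≡ 21/58 mod 83. 58⁻¹ ≡ 73 (mod 83) since 58·73 = 4234 ≡ 1, so λ ≡ 39.
  x = λ² - 72 - 47 = 1521 - 119 ≡ 74; y = λ·(72 - 74) - 75 ≡ 13. → (74, 13)
12G: (74, 13) + (47, 13). λ = (13 - 13)/(47 - 74) ≡ 0/56 mod 83. 56⁻¹ ≡ 43 (mod 83) since 56·43 = 2408 ≡ 1, so λ ≡ 0.
  x = λ² - 74 - 47 = 0 - 121 ≡ 45; y = λ·(74 - 45) - 13 ≡ 70. → (45, 70)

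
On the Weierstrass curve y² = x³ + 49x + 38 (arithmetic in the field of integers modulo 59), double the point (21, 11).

tangent at (21, 11): λ = (3·21² + 49)/(2·11) ≡ 15/22. 22⁻¹ ≡ 51 (mod 59), so λ ≡ 15·51 ≡ 57.
  x = λ² - 21 - 21 = 3249 - 42 ≡ 21; y = λ·(21 - 21) - 11 ≡ 48. → (21, 48)

(21, 48)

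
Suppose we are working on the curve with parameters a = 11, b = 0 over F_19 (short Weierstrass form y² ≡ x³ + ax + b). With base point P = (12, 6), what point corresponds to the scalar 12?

Repeated addition: build up to 12P.
2P: tangent at (12, 6): λ = (3·12² + 11)/(2·6) ≡ 6/12. 12⁻¹ ≡ 8 (mod 19), so λ ≡ 6·8 ≡ 10.
  x = λ² - 12 - 12 = 100 - 24 ≡ 0; y = λ·(12 - 0) - 6 ≡ 0. → (0, 0)
3P: (0, 0) + (12, 6). λ = (6 - 0)/(12 - 0) ≡ 6/12 mod 19. 12⁻¹ ≡ 8 (mod 19) since 12·8 = 96 ≡ 1, so λ ≡ 10.
  x = λ² - 0 - 12 = 100 - 12 ≡ 12; y = λ·(0 - 12) - 0 ≡ 13. → (12, 13)
4P: (12, 13) + (12, 6): same x and y₁ ≡ -y₂, so the sum is ∞.
5P: ∞ + (12, 6) = (12, 6) (identity).
6P: tangent at (12, 6): λ = (3·12² + 11)/(2·6) ≡ 6/12. 12⁻¹ ≡ 8 (mod 19), so λ ≡ 6·8 ≡ 10.
  x = λ² - 12 - 12 = 100 - 24 ≡ 0; y = λ·(12 - 0) - 6 ≡ 0. → (0, 0)
7P: (0, 0) + (12, 6). λ = (6 - 0)/(12 - 0) ≡ 6/12 mod 19. 12⁻¹ ≡ 8 (mod 19), so λ ≡ 10.
  x = λ² - 0 - 12 = 100 - 12 ≡ 12; y = λ·(0 - 12) - 0 ≡ 13. → (12, 13)
8P: (12, 13) + (12, 6): same x and y₁ ≡ -y₂, so the sum is ∞.
9P: ∞ + (12, 6) = (12, 6) (identity).
10P: tangent at (12, 6): λ = (3·12² + 11)/(2·6) ≡ 6/12. 12⁻¹ ≡ 8 (mod 19), so λ ≡ 6·8 ≡ 10.
  x = λ² - 12 - 12 = 100 - 24 ≡ 0; y = λ·(12 - 0) - 6 ≡ 0. → (0, 0)
11P: (0, 0) + (12, 6). λ = (6 - 0)/(12 - 0) ≡ 6/12 mod 19. 12⁻¹ ≡ 8 (mod 19), so λ ≡ 10.
  x = λ² - 0 - 12 = 100 - 12 ≡ 12; y = λ·(0 - 12) - 0 ≡ 13. → (12, 13)
12P: (12, 13) + (12, 6): same x and y₁ ≡ -y₂, so the sum is ∞.

O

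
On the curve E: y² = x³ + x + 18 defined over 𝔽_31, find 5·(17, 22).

(21, 0)

Write P = (17, 22).
Repeated addition: build up to 5P.
2P: tangent at (17, 22): λ = (3·17² + 1)/(2·22) ≡ 0/13. 13⁻¹ ≡ 12 (mod 31), so λ ≡ 0·12 ≡ 0.
  x = λ² - 17 - 17 = 0 - 34 ≡ 28; y = λ·(17 - 28) - 22 ≡ 9. → (28, 9)
3P: (28, 9) + (17, 22). λ = (22 - 9)/(17 - 28) ≡ 13/20 mod 31. 20⁻¹ ≡ 14 (mod 31), so λ ≡ 27.
  x = λ² - 28 - 17 = 729 - 45 ≡ 2; y = λ·(28 - 2) - 9 ≡ 11. → (2, 11)
4P: (2, 11) + (17, 22). λ = (22 - 11)/(17 - 2) ≡ 11/15 mod 31. 15⁻¹ ≡ 29 (mod 31), so λ ≡ 9.
  x = λ² - 2 - 17 = 81 - 19 ≡ 0; y = λ·(2 - 0) - 11 ≡ 7. → (0, 7)
5P: (0, 7) + (17, 22). λ = (22 - 7)/(17 - 0) ≡ 15/17 mod 31. 17⁻¹ ≡ 11 (mod 31) since 17·11 = 187 ≡ 1, so λ ≡ 10.
  x = λ² - 0 - 17 = 100 - 17 ≡ 21; y = λ·(0 - 21) - 7 ≡ 0. → (21, 0)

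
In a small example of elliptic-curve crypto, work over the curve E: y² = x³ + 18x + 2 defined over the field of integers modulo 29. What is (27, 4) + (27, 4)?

tangent at (27, 4): λ = (3·27² + 18)/(2·4) ≡ 1/8. 8⁻¹ ≡ 11 (mod 29), so λ ≡ 1·11 ≡ 11.
  x = λ² - 27 - 27 = 121 - 54 ≡ 9; y = λ·(27 - 9) - 4 ≡ 20. → (9, 20)

(9, 20)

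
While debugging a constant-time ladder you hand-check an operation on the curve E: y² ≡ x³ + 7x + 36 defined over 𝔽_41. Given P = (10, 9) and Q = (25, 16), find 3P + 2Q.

First 3P:
Repeated addition: build up to 3P.
2P: tangent at (10, 9): λ = (3·10² + 7)/(2·9) ≡ 20/18. 18⁻¹ ≡ 16 (mod 41), so λ ≡ 20·16 ≡ 33.
  x = λ² - 10 - 10 = 1089 - 20 ≡ 3; y = λ·(10 - 3) - 9 ≡ 17. → (3, 17)
3P: (3, 17) + (10, 9). λ = (9 - 17)/(10 - 3) ≡ 33/7 mod 41. 7⁻¹ ≡ 6 (mod 41), so λ ≡ 34.
  x = λ² - 3 - 10 = 1156 - 13 ≡ 36; y = λ·(3 - 36) - 17 ≡ 9. → (36, 9)
3P = (36, 9).
Next 2Q:
Repeated addition: build up to 2Q.
2Q: tangent at (25, 16): λ = (3·25² + 7)/(2·16) ≡ 37/32. 32⁻¹ ≡ 9 (mod 41), so λ ≡ 37·9 ≡ 5.
  x = λ² - 25 - 25 = 25 - 50 ≡ 16; y = λ·(25 - 16) - 16 ≡ 29. → (16, 29)
2Q = (16, 29).
Finally 3P + 2Q:
(36, 9) + (16, 29). λ = (29 - 9)/(16 - 36) ≡ 20/21 mod 41. 21⁻¹ ≡ 2 (mod 41), so λ ≡ 40.
  x = λ² - 36 - 16 = 1600 - 52 ≡ 31; y = λ·(36 - 31) - 9 ≡ 27. → (31, 27)

(31, 27)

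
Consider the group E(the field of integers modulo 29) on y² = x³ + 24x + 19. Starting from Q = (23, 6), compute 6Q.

Repeated addition: build up to 6Q.
2Q: tangent at (23, 6): λ = (3·23² + 24)/(2·6) ≡ 16/12. 12⁻¹ ≡ 17 (mod 29), so λ ≡ 16·17 ≡ 11.
  x = λ² - 23 - 23 = 121 - 46 ≡ 17; y = λ·(23 - 17) - 6 ≡ 2. → (17, 2)
3Q: (17, 2) + (23, 6). λ = (6 - 2)/(23 - 17) ≡ 4/6 mod 29. 6⁻¹ ≡ 5 (mod 29) since 6·5 = 30 ≡ 1, so λ ≡ 20.
  x = λ² - 17 - 23 = 400 - 40 ≡ 12; y = λ·(17 - 12) - 2 ≡ 11. → (12, 11)
4Q: (12, 11) + (23, 6). λ = (6 - 11)/(23 - 12) ≡ 24/11 mod 29. 11⁻¹ ≡ 8 (mod 29), so λ ≡ 18.
  x = λ² - 12 - 23 = 324 - 35 ≡ 28; y = λ·(12 - 28) - 11 ≡ 20. → (28, 20)
5Q: (28, 20) + (23, 6). λ = (6 - 20)/(23 - 28) ≡ 15/24 mod 29. 24⁻¹ ≡ 23 (mod 29) since 24·23 = 552 ≡ 1, so λ ≡ 26.
  x = λ² - 28 - 23 = 676 - 51 ≡ 16; y = λ·(28 - 16) - 20 ≡ 2. → (16, 2)
6Q: (16, 2) + (23, 6). λ = (6 - 2)/(23 - 16) ≡ 4/7 mod 29. 7⁻¹ ≡ 25 (mod 29), so λ ≡ 13.
  x = λ² - 16 - 23 = 169 - 39 ≡ 14; y = λ·(16 - 14) - 2 ≡ 24. → (14, 24)

(14, 24)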